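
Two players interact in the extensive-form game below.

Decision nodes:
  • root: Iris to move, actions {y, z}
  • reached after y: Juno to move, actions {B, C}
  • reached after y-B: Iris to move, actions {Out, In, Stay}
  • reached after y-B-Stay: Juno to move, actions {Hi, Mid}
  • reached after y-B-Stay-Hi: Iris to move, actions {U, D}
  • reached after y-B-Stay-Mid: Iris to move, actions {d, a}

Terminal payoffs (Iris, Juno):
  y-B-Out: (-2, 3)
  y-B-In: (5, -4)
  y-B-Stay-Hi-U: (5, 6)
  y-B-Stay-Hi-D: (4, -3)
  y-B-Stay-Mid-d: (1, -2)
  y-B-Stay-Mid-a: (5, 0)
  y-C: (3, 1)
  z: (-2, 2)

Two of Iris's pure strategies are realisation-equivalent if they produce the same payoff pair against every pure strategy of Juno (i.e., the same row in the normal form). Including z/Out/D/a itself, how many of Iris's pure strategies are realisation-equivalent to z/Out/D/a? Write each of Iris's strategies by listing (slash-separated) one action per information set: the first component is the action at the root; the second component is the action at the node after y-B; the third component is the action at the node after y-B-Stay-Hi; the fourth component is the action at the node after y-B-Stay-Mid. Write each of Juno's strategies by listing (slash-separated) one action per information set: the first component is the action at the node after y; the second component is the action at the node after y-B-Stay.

12

Row for z/Out/D/a (columns B/Hi, B/Mid, C/Hi, C/Mid): (-2,2) (-2,2) (-2,2) (-2,2).
Under z/Out/D/a, Iris's choice at the node after y-B and at the node after y-B-Stay-Hi and at the node after y-B-Stay-Mid can never be reached regardless of what Juno does, so varying those choices leaves every outcome unchanged.
Holding the reachable choices fixed and varying the unreachable ones freely already gives 3 × 2 × 2 = 12 equivalent strategies.
No other strategy reproduces this row, so those 12 are the full class: z/Out/U/d, z/Out/U/a, z/Out/D/d, z/Out/D/a, z/In/U/d, z/In/U/a, z/In/D/d, z/In/D/a, z/Stay/U/d, z/Stay/U/a, z/Stay/D/d, z/Stay/D/a.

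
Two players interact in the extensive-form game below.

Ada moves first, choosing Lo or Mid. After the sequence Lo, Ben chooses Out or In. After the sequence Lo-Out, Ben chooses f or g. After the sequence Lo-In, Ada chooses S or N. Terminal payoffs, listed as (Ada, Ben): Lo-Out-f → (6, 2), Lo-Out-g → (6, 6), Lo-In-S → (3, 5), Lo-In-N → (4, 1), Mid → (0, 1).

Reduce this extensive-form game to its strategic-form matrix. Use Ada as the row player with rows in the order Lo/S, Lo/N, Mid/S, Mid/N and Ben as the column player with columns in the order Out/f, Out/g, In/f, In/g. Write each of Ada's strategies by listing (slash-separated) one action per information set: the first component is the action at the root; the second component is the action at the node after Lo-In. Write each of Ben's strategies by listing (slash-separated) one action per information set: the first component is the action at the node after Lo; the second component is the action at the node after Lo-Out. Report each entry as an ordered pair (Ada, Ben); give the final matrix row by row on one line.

         Out/f    Out/g     In/f     In/g
 Lo/S    (6,2)    (6,6)    (3,5)    (3,5)
 Lo/N    (6,2)    (6,6)    (4,1)    (4,1)
Mid/S    (0,1)    (0,1)    (0,1)    (0,1)
Mid/N    (0,1)    (0,1)    (0,1)    (0,1)

Lo/S: (6,2) (6,6) (3,5) (3,5) | Lo/N: (6,2) (6,6) (4,1) (4,1) | Mid/S: (0,1) (0,1) (0,1) (0,1) | Mid/N: (0,1) (0,1) (0,1) (0,1)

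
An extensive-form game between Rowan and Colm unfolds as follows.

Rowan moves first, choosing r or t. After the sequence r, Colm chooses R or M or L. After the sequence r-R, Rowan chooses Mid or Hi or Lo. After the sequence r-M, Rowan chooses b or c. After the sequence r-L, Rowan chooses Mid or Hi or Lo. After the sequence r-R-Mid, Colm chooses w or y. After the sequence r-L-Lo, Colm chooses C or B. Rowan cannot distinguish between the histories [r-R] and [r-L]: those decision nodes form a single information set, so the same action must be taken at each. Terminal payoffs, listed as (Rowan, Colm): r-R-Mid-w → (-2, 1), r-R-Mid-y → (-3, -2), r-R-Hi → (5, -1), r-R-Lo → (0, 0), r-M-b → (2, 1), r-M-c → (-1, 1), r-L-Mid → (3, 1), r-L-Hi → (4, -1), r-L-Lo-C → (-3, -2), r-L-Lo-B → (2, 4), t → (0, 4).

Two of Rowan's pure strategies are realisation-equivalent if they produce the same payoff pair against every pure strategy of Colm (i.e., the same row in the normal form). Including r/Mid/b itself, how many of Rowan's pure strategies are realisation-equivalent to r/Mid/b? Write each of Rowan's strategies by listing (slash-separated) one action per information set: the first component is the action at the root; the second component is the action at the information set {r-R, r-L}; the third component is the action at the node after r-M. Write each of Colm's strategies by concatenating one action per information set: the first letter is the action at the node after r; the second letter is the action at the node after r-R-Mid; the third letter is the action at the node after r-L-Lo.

Row for r/Mid/b (columns RwC, RwB, RyC, RyB, MwC, MwB, MyC, MyB, LwC, LwB, LyC, LyB): (-2,1) (-2,1) (-3,-2) (-3,-2) (2,1) (2,1) (2,1) (2,1) (3,1) (3,1) (3,1) (3,1).
Every one of Rowan's information sets is on the play path for some reply by Colm when Rowan follows r/Mid/b.
Changing the action at any of them therefore changes at least one column, so only r/Mid/b itself gives this row.

1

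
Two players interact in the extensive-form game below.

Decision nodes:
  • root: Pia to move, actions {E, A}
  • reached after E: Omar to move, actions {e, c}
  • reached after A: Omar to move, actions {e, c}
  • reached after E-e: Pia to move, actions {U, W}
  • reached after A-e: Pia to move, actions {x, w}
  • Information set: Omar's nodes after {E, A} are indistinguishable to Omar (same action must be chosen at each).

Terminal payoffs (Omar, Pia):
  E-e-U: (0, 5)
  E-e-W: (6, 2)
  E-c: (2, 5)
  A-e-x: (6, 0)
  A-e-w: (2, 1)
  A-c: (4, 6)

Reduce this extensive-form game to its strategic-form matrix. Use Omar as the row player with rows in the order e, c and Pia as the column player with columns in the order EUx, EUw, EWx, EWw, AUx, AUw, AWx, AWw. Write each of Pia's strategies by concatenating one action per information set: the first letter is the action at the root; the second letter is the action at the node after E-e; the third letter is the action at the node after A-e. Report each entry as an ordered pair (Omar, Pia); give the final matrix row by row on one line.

Row e: EUx→(0,5), EUw→(0,5), EWx→(6,2), EWw→(6,2), AUx→(6,0), AUw→(2,1), AWx→(6,0), AWw→(2,1)
Row c: EUx→(2,5), EUw→(2,5), EWx→(2,5), EWw→(2,5), AUx→(4,6), AUw→(4,6), AWx→(4,6), AWw→(4,6)

e: (0,5) (0,5) (6,2) (6,2) (6,0) (2,1) (6,0) (2,1) | c: (2,5) (2,5) (2,5) (2,5) (4,6) (4,6) (4,6) (4,6)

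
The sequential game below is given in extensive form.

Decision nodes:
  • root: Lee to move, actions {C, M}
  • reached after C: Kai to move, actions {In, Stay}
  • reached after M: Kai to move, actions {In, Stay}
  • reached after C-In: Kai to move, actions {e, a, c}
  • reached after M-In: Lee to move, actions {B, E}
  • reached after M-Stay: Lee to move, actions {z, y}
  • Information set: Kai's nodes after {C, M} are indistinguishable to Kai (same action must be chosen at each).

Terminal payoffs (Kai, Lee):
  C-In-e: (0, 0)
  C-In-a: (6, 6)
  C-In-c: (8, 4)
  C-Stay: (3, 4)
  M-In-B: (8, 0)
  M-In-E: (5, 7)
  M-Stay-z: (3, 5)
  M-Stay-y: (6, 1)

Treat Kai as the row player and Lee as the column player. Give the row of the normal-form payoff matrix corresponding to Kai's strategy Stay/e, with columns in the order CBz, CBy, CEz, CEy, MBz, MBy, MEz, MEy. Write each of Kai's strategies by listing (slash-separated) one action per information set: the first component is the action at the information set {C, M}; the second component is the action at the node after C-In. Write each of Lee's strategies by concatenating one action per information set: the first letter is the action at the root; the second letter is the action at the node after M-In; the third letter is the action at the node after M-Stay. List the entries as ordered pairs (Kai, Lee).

vs CBz: Lee plays C → Kai plays Stay at [C] → (3, 4)
vs CBy: Lee plays C → Kai plays Stay at [C] → (3, 4)
vs CEz: Lee plays C → Kai plays Stay at [C] → (3, 4)
vs CEy: Lee plays C → Kai plays Stay at [C] → (3, 4)
vs MBz: Lee plays M → Kai plays Stay at [M] → Lee plays z at [M-Stay] → (3, 5)
vs MBy: Lee plays M → Kai plays Stay at [M] → Lee plays y at [M-Stay] → (6, 1)
vs MEz: Lee plays M → Kai plays Stay at [M] → Lee plays z at [M-Stay] → (3, 5)
vs MEy: Lee plays M → Kai plays Stay at [M] → Lee plays y at [M-Stay] → (6, 1)

(3,4) (3,4) (3,4) (3,4) (3,5) (6,1) (3,5) (6,1)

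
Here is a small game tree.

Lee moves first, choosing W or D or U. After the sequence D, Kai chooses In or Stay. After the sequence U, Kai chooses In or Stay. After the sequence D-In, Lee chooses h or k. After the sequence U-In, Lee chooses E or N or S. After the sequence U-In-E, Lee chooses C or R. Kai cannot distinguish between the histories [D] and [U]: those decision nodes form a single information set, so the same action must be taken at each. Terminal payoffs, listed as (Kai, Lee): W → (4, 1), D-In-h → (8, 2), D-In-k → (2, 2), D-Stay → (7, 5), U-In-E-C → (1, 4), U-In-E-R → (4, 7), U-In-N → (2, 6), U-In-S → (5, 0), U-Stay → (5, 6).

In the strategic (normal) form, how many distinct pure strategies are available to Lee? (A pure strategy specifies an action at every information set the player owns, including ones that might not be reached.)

Lee owns the root with actions {W, D, U} — three choices.
Lee owns the node after D-In with actions {h, k} — two choices.
Lee owns the node after U-In with actions {E, N, S} — three choices.
Lee owns the node after U-In-E with actions {C, R} — two choices.
A pure strategy fixes one action at each information set independently, so the count is the product 3 × 2 × 3 × 2 = 36.

36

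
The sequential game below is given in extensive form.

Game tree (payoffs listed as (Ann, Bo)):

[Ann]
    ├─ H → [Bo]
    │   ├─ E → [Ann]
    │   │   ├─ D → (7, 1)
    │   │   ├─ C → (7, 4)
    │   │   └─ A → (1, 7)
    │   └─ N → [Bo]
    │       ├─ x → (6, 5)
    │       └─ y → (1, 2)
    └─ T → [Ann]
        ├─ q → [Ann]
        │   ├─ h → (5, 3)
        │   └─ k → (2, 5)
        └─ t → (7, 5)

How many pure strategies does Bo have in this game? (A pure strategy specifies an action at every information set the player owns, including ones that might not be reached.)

4

Bo owns the node after H with actions {E, N} — two choices.
Bo owns the node after H-N with actions {x, y} — two choices.
A pure strategy fixes one action at each information set independently, so the count is the product 2 × 2 = 4.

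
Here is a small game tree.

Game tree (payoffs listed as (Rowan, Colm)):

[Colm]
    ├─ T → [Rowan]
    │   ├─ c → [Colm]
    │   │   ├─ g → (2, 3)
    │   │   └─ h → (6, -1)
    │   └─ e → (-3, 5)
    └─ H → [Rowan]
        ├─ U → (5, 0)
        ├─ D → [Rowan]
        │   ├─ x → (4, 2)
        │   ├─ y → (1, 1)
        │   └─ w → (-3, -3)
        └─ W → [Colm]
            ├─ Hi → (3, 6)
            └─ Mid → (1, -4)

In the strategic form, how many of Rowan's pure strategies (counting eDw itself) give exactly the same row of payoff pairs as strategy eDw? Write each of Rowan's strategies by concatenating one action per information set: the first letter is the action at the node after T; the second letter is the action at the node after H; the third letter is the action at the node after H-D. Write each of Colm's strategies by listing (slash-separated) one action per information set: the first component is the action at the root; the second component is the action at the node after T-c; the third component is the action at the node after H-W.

1

Row for eDw (columns T/g/Hi, T/g/Mid, T/h/Hi, T/h/Mid, H/g/Hi, H/g/Mid, H/h/Hi, H/h/Mid): (-3,5) (-3,5) (-3,5) (-3,5) (-3,-3) (-3,-3) (-3,-3) (-3,-3).
Every one of Rowan's information sets is on the play path for some reply by Colm when Rowan follows eDw.
Changing the action at any of them therefore changes at least one column, so only eDw itself gives this row.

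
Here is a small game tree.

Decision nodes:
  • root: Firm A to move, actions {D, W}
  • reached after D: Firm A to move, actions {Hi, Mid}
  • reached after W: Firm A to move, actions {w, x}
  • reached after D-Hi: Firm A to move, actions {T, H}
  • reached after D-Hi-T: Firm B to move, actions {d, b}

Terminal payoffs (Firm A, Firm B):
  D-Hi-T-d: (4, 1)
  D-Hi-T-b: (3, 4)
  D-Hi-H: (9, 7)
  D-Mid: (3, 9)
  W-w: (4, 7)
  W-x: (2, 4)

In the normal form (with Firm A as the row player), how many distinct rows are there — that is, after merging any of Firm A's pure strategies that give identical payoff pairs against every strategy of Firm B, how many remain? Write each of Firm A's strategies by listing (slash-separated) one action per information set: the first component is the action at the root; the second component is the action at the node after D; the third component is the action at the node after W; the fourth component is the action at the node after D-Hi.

5

Firm A has 16 pure strategies: D/Hi/w/T, D/Hi/w/H, D/Hi/x/T, D/Hi/x/H, D/Mid/w/T, D/Mid/w/H, D/Mid/x/T, D/Mid/x/H, W/Hi/w/T, W/Hi/w/H, W/Hi/x/T, W/Hi/x/H, W/Mid/w/T, W/Mid/w/H, W/Mid/x/T, W/Mid/x/H. Columns: d, b.
{D/Hi/w/T, D/Hi/x/T} → row (4,1) (3,4)
{D/Hi/w/H, D/Hi/x/H} → row (9,7) (9,7)
{D/Mid/w/T, D/Mid/w/H, D/Mid/x/T, D/Mid/x/H} → row (3,9) (3,9)
{W/Hi/w/T, W/Hi/w/H, W/Mid/w/T, W/Mid/w/H} → row (4,7) (4,7)
{W/Hi/x/T, W/Hi/x/H, W/Mid/x/T, W/Mid/x/H} → row (2,4) (2,4)
That's 5 distinct rows out of 16 strategies.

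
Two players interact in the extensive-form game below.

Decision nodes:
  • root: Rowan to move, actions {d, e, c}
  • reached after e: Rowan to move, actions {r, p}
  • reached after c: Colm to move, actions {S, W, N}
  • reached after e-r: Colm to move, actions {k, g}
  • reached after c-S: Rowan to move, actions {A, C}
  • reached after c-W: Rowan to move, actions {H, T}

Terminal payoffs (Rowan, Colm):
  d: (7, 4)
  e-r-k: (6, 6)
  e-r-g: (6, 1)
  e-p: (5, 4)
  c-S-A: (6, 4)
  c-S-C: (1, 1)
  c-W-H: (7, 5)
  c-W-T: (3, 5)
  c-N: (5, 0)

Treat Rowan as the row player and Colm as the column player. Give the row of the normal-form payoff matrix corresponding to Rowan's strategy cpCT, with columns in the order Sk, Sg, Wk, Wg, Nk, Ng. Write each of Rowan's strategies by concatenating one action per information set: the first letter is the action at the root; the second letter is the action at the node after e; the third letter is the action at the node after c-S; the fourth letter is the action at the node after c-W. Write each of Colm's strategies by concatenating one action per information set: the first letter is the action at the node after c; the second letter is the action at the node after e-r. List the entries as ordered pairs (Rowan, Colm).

(1,1) (1,1) (3,5) (3,5) (5,0) (5,0)

vs Sk: Rowan plays c → Colm plays S at [c] → Rowan plays C at [c-S] → (1, 1)
vs Sg: Rowan plays c → Colm plays S at [c] → Rowan plays C at [c-S] → (1, 1)
vs Wk: Rowan plays c → Colm plays W at [c] → Rowan plays T at [c-W] → (3, 5)
vs Wg: Rowan plays c → Colm plays W at [c] → Rowan plays T at [c-W] → (3, 5)
vs Nk: Rowan plays c → Colm plays N at [c] → (5, 0)
vs Ng: Rowan plays c → Colm plays N at [c] → (5, 0)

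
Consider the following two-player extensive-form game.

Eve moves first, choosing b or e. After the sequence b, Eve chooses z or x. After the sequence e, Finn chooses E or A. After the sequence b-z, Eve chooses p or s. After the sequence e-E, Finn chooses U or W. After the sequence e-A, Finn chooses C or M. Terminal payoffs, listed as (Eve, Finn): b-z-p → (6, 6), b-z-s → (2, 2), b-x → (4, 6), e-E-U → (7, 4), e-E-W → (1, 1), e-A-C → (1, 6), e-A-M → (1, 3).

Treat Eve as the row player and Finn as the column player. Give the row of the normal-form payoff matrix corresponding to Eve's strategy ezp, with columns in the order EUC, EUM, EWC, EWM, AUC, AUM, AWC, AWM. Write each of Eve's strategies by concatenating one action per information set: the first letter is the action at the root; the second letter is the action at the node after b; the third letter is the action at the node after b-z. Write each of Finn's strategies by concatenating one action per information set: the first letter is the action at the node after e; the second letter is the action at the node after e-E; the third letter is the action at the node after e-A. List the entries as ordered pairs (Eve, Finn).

(7,4) (7,4) (1,1) (1,1) (1,6) (1,3) (1,6) (1,3)

vs EUC: Eve plays e → Finn plays E at [e] → Finn plays U at [e-E] → (7, 4)
vs EUM: Eve plays e → Finn plays E at [e] → Finn plays U at [e-E] → (7, 4)
vs EWC: Eve plays e → Finn plays E at [e] → Finn plays W at [e-E] → (1, 1)
vs EWM: Eve plays e → Finn plays E at [e] → Finn plays W at [e-E] → (1, 1)
vs AUC: Eve plays e → Finn plays A at [e] → Finn plays C at [e-A] → (1, 6)
vs AUM: Eve plays e → Finn plays A at [e] → Finn plays M at [e-A] → (1, 3)
vs AWC: Eve plays e → Finn plays A at [e] → Finn plays C at [e-A] → (1, 6)
vs AWM: Eve plays e → Finn plays A at [e] → Finn plays M at [e-A] → (1, 3)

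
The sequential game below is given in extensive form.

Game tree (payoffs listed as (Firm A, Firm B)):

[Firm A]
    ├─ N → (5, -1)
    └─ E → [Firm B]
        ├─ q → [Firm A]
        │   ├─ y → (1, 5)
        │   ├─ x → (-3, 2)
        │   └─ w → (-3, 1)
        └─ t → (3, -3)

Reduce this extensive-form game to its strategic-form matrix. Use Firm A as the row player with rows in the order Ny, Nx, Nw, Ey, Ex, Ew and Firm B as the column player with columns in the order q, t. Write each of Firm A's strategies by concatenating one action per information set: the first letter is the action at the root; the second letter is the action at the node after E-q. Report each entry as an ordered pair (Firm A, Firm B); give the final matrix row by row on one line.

Ny: (5,-1) (5,-1) | Nx: (5,-1) (5,-1) | Nw: (5,-1) (5,-1) | Ey: (1,5) (3,-3) | Ex: (-3,2) (3,-3) | Ew: (-3,1) (3,-3)

Row Ny: q→(5,-1), t→(5,-1)
Row Nx: q→(5,-1), t→(5,-1)
Row Nw: q→(5,-1), t→(5,-1)
Row Ey: q→(1,5), t→(3,-3)
Row Ex: q→(-3,2), t→(3,-3)
Row Ew: q→(-3,1), t→(3,-3)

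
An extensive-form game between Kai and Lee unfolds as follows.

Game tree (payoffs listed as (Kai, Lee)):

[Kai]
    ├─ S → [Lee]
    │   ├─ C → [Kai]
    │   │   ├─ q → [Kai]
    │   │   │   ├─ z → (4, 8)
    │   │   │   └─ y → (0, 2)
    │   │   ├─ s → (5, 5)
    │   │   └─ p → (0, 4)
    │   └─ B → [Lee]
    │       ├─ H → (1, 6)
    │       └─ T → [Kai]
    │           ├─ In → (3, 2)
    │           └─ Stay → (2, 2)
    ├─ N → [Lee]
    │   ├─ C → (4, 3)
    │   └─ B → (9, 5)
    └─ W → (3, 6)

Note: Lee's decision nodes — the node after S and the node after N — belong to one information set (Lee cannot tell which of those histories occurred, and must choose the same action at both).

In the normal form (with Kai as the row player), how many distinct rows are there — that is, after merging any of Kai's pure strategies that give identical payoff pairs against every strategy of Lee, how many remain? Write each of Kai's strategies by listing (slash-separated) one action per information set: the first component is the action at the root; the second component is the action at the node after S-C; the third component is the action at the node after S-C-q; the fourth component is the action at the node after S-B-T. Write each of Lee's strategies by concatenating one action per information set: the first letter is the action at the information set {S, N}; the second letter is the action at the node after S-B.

10

Kai has 36 pure strategies: S/q/z/In, S/q/z/Stay, S/q/y/In, S/q/y/Stay, S/s/z/In, S/s/z/Stay, S/s/y/In, S/s/y/Stay, S/p/z/In, S/p/z/Stay, S/p/y/In, S/p/y/Stay, N/q/z/In, N/q/z/Stay, N/q/y/In, N/q/y/Stay, N/s/z/In, N/s/z/Stay, N/s/y/In, N/s/y/Stay, N/p/z/In, N/p/z/Stay, N/p/y/In, N/p/y/Stay, W/q/z/In, W/q/z/Stay, W/q/y/In, W/q/y/Stay, W/s/z/In, W/s/z/Stay, W/s/y/In, W/s/y/Stay, W/p/z/In, W/p/z/Stay, W/p/y/In, W/p/y/Stay. Columns: CH, CT, BH, BT.
{S/q/z/In} → row (4,8) (4,8) (1,6) (3,2)
{S/q/z/Stay} → row (4,8) (4,8) (1,6) (2,2)
{S/q/y/In} → row (0,2) (0,2) (1,6) (3,2)
{S/q/y/Stay} → row (0,2) (0,2) (1,6) (2,2)
{S/s/z/In, S/s/y/In} → row (5,5) (5,5) (1,6) (3,2)
{S/s/z/Stay, S/s/y/Stay} → row (5,5) (5,5) (1,6) (2,2)
{S/p/z/In, S/p/y/In} → row (0,4) (0,4) (1,6) (3,2)
{S/p/z/Stay, S/p/y/Stay} → row (0,4) (0,4) (1,6) (2,2)
{N/q/z/In, N/q/z/Stay, N/q/y/In, N/q/y/Stay, N/s/z/In, N/s/z/Stay, N/s/y/In, N/s/y/Stay, N/p/z/In, N/p/z/Stay, N/p/y/In, N/p/y/Stay} → row (4,3) (4,3) (9,5) (9,5)
{W/q/z/In, W/q/z/Stay, W/q/y/In, W/q/y/Stay, W/s/z/In, W/s/z/Stay, W/s/y/In, W/s/y/Stay, W/p/z/In, W/p/z/Stay, W/p/y/In, W/p/y/Stay} → row (3,6) (3,6) (3,6) (3,6)
That's 10 distinct rows out of 36 strategies.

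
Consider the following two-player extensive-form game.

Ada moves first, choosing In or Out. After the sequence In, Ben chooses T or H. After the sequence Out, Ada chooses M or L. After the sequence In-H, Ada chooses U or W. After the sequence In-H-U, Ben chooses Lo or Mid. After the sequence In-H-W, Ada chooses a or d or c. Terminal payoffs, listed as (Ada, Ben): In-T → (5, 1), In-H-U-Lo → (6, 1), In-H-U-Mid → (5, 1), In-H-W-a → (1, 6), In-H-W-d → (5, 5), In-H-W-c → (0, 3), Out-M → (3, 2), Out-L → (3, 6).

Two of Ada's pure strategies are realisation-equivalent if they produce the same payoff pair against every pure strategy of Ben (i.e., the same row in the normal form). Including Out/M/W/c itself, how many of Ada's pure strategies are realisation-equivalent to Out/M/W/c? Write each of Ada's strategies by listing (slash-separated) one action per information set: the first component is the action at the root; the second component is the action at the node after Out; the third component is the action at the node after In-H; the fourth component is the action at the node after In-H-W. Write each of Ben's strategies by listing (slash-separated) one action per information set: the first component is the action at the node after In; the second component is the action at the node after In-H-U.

6

Row for Out/M/W/c (columns T/Lo, T/Mid, H/Lo, H/Mid): (3,2) (3,2) (3,2) (3,2).
Under Out/M/W/c, Ada's choice at the node after In-H and at the node after In-H-W can never be reached regardless of what Ben does, so varying those choices leaves every outcome unchanged.
Holding the reachable choices fixed and varying the unreachable ones freely already gives 2 × 3 = 6 equivalent strategies.
No other strategy reproduces this row, so those 6 are the full class: Out/M/U/a, Out/M/U/d, Out/M/U/c, Out/M/W/a, Out/M/W/d, Out/M/W/c.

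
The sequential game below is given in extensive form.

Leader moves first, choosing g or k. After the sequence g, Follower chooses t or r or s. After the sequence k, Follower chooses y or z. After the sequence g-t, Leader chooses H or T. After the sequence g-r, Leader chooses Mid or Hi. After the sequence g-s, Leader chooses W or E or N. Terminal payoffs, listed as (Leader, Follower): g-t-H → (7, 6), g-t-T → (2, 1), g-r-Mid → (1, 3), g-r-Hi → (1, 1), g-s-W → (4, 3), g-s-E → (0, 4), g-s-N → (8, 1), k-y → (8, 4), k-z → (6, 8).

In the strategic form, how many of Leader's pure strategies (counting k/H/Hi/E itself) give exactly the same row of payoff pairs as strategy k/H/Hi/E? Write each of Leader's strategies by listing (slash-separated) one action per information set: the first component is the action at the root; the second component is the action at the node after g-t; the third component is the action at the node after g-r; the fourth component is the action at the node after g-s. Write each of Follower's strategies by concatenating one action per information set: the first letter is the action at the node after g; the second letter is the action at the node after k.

12

Row for k/H/Hi/E (columns ty, tz, ry, rz, sy, sz): (8,4) (6,8) (8,4) (6,8) (8,4) (6,8).
Under k/H/Hi/E, Leader's choice at the node after g-t and at the node after g-r and at the node after g-s can never be reached regardless of what Follower does, so varying those choices leaves every outcome unchanged.
Holding the reachable choices fixed and varying the unreachable ones freely already gives 2 × 2 × 3 = 12 equivalent strategies.
No other strategy reproduces this row, so those 12 are the full class: k/H/Mid/W, k/H/Mid/E, k/H/Mid/N, k/H/Hi/W, k/H/Hi/E, k/H/Hi/N, k/T/Mid/W, k/T/Mid/E, k/T/Mid/N, k/T/Hi/W, k/T/Hi/E, k/T/Hi/N.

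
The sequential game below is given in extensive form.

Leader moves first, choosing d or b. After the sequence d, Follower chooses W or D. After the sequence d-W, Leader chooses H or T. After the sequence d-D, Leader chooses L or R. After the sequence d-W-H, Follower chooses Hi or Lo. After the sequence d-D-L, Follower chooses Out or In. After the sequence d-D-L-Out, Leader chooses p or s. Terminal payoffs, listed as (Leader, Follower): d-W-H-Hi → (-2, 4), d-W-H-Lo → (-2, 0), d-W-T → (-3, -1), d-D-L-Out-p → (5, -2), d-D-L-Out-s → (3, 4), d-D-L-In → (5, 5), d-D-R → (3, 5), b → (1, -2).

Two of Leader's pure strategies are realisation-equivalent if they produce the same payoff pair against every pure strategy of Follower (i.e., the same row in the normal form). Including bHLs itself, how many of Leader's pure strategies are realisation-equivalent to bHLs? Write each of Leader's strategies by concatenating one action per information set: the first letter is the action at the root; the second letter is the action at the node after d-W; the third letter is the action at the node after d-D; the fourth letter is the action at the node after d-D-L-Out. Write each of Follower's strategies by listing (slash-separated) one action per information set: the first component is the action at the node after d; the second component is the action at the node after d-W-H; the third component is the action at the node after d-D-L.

8

Row for bHLs (columns W/Hi/Out, W/Hi/In, W/Lo/Out, W/Lo/In, D/Hi/Out, D/Hi/In, D/Lo/Out, D/Lo/In): (1,-2) (1,-2) (1,-2) (1,-2) (1,-2) (1,-2) (1,-2) (1,-2).
Under bHLs, Leader's choice at the node after d-W and at the node after d-D and at the node after d-D-L-Out can never be reached regardless of what Follower does, so varying those choices leaves every outcome unchanged.
Holding the reachable choices fixed and varying the unreachable ones freely already gives 2 × 2 × 2 = 8 equivalent strategies.
No other strategy reproduces this row, so those 8 are the full class: bHLp, bHLs, bHRp, bHRs, bTLp, bTLs, bTRp, bTRs.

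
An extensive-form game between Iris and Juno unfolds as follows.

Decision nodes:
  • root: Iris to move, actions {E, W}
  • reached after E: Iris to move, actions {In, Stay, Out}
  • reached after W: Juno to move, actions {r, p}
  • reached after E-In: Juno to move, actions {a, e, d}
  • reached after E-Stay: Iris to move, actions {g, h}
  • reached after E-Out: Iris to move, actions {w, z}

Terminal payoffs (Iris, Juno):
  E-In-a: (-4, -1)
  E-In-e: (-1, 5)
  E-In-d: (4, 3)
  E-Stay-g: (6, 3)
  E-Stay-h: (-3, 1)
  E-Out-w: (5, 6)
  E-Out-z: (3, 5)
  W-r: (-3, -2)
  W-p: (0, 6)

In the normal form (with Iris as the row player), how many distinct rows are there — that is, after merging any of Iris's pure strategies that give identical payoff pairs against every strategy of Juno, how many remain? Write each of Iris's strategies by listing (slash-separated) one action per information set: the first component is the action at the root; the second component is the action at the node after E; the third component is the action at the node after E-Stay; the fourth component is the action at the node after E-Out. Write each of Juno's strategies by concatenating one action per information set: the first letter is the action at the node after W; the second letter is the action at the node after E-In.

Iris has 24 pure strategies: E/In/g/w, E/In/g/z, E/In/h/w, E/In/h/z, E/Stay/g/w, E/Stay/g/z, E/Stay/h/w, E/Stay/h/z, E/Out/g/w, E/Out/g/z, E/Out/h/w, E/Out/h/z, W/In/g/w, W/In/g/z, W/In/h/w, W/In/h/z, W/Stay/g/w, W/Stay/g/z, W/Stay/h/w, W/Stay/h/z, W/Out/g/w, W/Out/g/z, W/Out/h/w, W/Out/h/z. Columns: ra, re, rd, pa, pe, pd.
{E/In/g/w, E/In/g/z, E/In/h/w, E/In/h/z} → row (-4,-1) (-1,5) (4,3) (-4,-1) (-1,5) (4,3)
{E/Stay/g/w, E/Stay/g/z} → row (6,3) (6,3) (6,3) (6,3) (6,3) (6,3)
{E/Stay/h/w, E/Stay/h/z} → row (-3,1) (-3,1) (-3,1) (-3,1) (-3,1) (-3,1)
{E/Out/g/w, E/Out/h/w} → row (5,6) (5,6) (5,6) (5,6) (5,6) (5,6)
{E/Out/g/z, E/Out/h/z} → row (3,5) (3,5) (3,5) (3,5) (3,5) (3,5)
{W/In/g/w, W/In/g/z, W/In/h/w, W/In/h/z, W/Stay/g/w, W/Stay/g/z, W/Stay/h/w, W/Stay/h/z, W/Out/g/w, W/Out/g/z, W/Out/h/w, W/Out/h/z} → row (-3,-2) (-3,-2) (-3,-2) (0,6) (0,6) (0,6)
That's 6 distinct rows out of 24 strategies.

6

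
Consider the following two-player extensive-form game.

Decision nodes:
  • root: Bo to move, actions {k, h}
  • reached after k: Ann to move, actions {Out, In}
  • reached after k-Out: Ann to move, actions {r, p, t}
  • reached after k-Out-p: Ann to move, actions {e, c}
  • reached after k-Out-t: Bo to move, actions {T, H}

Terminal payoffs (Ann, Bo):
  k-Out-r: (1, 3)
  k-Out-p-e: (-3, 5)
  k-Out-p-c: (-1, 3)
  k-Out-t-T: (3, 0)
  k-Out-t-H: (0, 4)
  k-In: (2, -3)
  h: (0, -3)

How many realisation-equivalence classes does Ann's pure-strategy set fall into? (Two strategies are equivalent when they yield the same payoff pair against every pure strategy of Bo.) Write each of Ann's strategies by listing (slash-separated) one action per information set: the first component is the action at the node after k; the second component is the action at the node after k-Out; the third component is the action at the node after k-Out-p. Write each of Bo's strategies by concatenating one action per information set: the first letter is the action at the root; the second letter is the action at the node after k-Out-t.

Ann has 12 pure strategies: Out/r/e, Out/r/c, Out/p/e, Out/p/c, Out/t/e, Out/t/c, In/r/e, In/r/c, In/p/e, In/p/c, In/t/e, In/t/c. Columns: kT, kH, hT, hH.
{Out/r/e, Out/r/c} → row (1,3) (1,3) (0,-3) (0,-3)
{Out/p/e} → row (-3,5) (-3,5) (0,-3) (0,-3)
{Out/p/c} → row (-1,3) (-1,3) (0,-3) (0,-3)
{Out/t/e, Out/t/c} → row (3,0) (0,4) (0,-3) (0,-3)
{In/r/e, In/r/c, In/p/e, In/p/c, In/t/e, In/t/c} → row (2,-3) (2,-3) (0,-3) (0,-3)
That's 5 distinct rows out of 12 strategies.

5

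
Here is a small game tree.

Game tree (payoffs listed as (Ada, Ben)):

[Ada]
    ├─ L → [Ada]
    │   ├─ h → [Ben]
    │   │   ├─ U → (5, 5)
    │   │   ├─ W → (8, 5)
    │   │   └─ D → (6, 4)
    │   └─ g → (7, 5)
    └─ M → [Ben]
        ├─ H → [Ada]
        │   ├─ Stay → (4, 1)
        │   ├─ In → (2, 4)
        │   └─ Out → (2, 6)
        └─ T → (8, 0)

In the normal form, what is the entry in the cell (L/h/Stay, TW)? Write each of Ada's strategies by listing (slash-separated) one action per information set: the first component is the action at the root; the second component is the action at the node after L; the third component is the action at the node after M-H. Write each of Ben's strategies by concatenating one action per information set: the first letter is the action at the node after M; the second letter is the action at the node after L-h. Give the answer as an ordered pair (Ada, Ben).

(8, 5)

Trace the play path from the root:
  Ada plays L
  Ada plays h at [L]
  Ben plays W at [L-h]
→ terminal payoff (8, 5).
(Ada's choice at the node after M-H is never reached on this path, so it doesn't affect the outcome.)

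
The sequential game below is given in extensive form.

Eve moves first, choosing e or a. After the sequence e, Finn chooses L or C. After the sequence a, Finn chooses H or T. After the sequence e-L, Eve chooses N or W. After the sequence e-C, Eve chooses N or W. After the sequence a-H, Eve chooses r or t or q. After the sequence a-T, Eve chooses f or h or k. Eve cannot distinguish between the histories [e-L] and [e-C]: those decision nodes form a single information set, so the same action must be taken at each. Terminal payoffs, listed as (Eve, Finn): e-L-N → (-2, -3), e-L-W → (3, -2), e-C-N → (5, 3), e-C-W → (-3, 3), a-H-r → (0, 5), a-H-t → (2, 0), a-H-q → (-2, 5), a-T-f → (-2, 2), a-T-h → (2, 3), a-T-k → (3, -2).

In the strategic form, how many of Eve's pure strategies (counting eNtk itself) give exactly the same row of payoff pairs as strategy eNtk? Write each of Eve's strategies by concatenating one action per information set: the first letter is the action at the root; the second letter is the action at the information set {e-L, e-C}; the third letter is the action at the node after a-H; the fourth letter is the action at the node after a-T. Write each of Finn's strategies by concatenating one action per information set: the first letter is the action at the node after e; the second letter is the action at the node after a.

Row for eNtk (columns LH, LT, CH, CT): (-2,-3) (-2,-3) (5,3) (5,3).
Under eNtk, Eve's choice at the node after a-H and at the node after a-T can never be reached regardless of what Finn does, so varying those choices leaves every outcome unchanged.
Holding the reachable choices fixed and varying the unreachable ones freely already gives 3 × 3 = 9 equivalent strategies.
No other strategy reproduces this row, so those 9 are the full class: eNrf, eNrh, eNrk, eNtf, eNth, eNtk, eNqf, eNqh, eNqk.

9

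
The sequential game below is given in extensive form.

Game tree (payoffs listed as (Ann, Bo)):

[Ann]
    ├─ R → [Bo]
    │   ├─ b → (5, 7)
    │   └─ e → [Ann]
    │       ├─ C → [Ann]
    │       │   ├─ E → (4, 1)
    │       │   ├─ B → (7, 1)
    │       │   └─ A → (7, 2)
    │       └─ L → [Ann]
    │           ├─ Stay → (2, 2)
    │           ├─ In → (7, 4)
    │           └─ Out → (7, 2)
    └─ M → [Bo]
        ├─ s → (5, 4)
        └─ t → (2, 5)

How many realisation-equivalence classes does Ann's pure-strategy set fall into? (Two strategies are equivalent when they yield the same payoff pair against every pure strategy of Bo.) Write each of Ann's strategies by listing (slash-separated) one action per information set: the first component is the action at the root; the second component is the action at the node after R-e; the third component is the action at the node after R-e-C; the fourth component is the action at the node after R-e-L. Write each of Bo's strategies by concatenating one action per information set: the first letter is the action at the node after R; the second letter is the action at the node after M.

6

Ann has 36 pure strategies: R/C/E/Stay, R/C/E/In, R/C/E/Out, R/C/B/Stay, R/C/B/In, R/C/B/Out, R/C/A/Stay, R/C/A/In, R/C/A/Out, R/L/E/Stay, R/L/E/In, R/L/E/Out, R/L/B/Stay, R/L/B/In, R/L/B/Out, R/L/A/Stay, R/L/A/In, R/L/A/Out, M/C/E/Stay, M/C/E/In, M/C/E/Out, M/C/B/Stay, M/C/B/In, M/C/B/Out, M/C/A/Stay, M/C/A/In, M/C/A/Out, M/L/E/Stay, M/L/E/In, M/L/E/Out, M/L/B/Stay, M/L/B/In, M/L/B/Out, M/L/A/Stay, M/L/A/In, M/L/A/Out. Columns: bs, bt, es, et.
{R/C/E/Stay, R/C/E/In, R/C/E/Out} → row (5,7) (5,7) (4,1) (4,1)
{R/C/B/Stay, R/C/B/In, R/C/B/Out} → row (5,7) (5,7) (7,1) (7,1)
{R/C/A/Stay, R/C/A/In, R/C/A/Out, R/L/E/Out, R/L/B/Out, R/L/A/Out} → row (5,7) (5,7) (7,2) (7,2)
{R/L/E/Stay, R/L/B/Stay, R/L/A/Stay} → row (5,7) (5,7) (2,2) (2,2)
{R/L/E/In, R/L/B/In, R/L/A/In} → row (5,7) (5,7) (7,4) (7,4)
{M/C/E/Stay, M/C/E/In, M/C/E/Out, M/C/B/Stay, M/C/B/In, M/C/B/Out, M/C/A/Stay, M/C/A/In, M/C/A/Out, M/L/E/Stay, M/L/E/In, M/L/E/Out, M/L/B/Stay, M/L/B/In, M/L/B/Out, M/L/A/Stay, M/L/A/In, M/L/A/Out} → row (5,4) (2,5) (5,4) (2,5)
That's 6 distinct rows out of 36 strategies.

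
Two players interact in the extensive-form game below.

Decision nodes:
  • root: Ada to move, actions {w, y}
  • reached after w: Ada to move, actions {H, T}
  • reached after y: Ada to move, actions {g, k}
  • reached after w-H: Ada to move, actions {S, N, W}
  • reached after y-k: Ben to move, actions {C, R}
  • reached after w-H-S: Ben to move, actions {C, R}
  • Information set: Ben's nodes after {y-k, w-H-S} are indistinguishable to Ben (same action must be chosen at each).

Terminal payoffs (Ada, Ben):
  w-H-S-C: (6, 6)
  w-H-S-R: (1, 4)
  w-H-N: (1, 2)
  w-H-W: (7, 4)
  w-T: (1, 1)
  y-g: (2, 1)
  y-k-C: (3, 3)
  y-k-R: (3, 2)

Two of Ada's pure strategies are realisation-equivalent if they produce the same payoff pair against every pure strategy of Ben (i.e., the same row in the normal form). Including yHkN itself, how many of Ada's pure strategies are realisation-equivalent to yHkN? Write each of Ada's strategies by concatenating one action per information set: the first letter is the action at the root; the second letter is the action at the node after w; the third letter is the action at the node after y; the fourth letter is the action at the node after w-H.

Row for yHkN (columns C, R): (3,3) (3,2).
Under yHkN, Ada's choice at the node after w and at the node after w-H can never be reached regardless of what Ben does, so varying those choices leaves every outcome unchanged.
Holding the reachable choices fixed and varying the unreachable ones freely already gives 2 × 3 = 6 equivalent strategies.
No other strategy reproduces this row, so those 6 are the full class: yHkS, yHkN, yHkW, yTkS, yTkN, yTkW.

6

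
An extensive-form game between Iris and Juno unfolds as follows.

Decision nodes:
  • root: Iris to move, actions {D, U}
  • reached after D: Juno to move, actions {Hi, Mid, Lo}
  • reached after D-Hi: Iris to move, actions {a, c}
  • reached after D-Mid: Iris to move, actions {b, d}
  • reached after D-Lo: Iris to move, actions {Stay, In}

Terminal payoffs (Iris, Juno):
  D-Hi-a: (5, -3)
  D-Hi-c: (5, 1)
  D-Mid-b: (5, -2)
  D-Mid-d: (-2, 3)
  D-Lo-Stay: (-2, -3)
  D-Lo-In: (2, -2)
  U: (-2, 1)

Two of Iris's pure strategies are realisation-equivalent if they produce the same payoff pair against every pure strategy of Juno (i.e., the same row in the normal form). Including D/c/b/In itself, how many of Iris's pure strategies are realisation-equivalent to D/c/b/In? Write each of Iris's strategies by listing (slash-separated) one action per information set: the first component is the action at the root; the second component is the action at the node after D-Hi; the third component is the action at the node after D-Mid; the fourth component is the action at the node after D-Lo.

1

Row for D/c/b/In (columns Hi, Mid, Lo): (5,1) (5,-2) (2,-2).
Every one of Iris's information sets is on the play path for some reply by Juno when Iris follows D/c/b/In.
Changing the action at any of them therefore changes at least one column, so only D/c/b/In itself gives this row.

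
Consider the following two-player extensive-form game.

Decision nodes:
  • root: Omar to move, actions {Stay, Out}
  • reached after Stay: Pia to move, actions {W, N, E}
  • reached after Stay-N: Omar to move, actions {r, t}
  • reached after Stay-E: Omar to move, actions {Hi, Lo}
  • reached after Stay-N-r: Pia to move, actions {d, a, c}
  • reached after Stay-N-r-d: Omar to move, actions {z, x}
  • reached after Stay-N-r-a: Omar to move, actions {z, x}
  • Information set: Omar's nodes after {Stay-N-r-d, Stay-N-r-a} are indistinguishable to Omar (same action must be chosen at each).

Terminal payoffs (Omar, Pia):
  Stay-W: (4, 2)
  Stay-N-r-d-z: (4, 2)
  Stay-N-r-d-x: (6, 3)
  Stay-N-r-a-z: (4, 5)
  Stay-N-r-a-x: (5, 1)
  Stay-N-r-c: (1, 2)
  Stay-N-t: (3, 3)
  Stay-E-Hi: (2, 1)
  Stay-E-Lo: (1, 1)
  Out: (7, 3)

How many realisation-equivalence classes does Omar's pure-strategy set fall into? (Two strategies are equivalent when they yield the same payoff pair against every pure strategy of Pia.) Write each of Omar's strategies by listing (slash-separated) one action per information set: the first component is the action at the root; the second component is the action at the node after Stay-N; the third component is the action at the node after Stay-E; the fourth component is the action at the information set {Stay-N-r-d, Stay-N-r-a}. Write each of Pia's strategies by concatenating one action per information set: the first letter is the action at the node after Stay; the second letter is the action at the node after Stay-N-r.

Omar has 16 pure strategies: Stay/r/Hi/z, Stay/r/Hi/x, Stay/r/Lo/z, Stay/r/Lo/x, Stay/t/Hi/z, Stay/t/Hi/x, Stay/t/Lo/z, Stay/t/Lo/x, Out/r/Hi/z, Out/r/Hi/x, Out/r/Lo/z, Out/r/Lo/x, Out/t/Hi/z, Out/t/Hi/x, Out/t/Lo/z, Out/t/Lo/x. Columns: Wd, Wa, Wc, Nd, Na, Nc, Ed, Ea, Ec.
{Stay/r/Hi/z} → row (4,2) (4,2) (4,2) (4,2) (4,5) (1,2) (2,1) (2,1) (2,1)
{Stay/r/Hi/x} → row (4,2) (4,2) (4,2) (6,3) (5,1) (1,2) (2,1) (2,1) (2,1)
{Stay/r/Lo/z} → row (4,2) (4,2) (4,2) (4,2) (4,5) (1,2) (1,1) (1,1) (1,1)
{Stay/r/Lo/x} → row (4,2) (4,2) (4,2) (6,3) (5,1) (1,2) (1,1) (1,1) (1,1)
{Stay/t/Hi/z, Stay/t/Hi/x} → row (4,2) (4,2) (4,2) (3,3) (3,3) (3,3) (2,1) (2,1) (2,1)
{Stay/t/Lo/z, Stay/t/Lo/x} → row (4,2) (4,2) (4,2) (3,3) (3,3) (3,3) (1,1) (1,1) (1,1)
{Out/r/Hi/z, Out/r/Hi/x, Out/r/Lo/z, Out/r/Lo/x, Out/t/Hi/z, Out/t/Hi/x, Out/t/Lo/z, Out/t/Lo/x} → row (7,3) (7,3) (7,3) (7,3) (7,3) (7,3) (7,3) (7,3) (7,3)
That's 7 distinct rows out of 16 strategies.

7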